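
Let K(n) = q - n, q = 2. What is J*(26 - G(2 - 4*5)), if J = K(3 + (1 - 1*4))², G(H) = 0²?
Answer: 104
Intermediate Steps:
K(n) = 2 - n
G(H) = 0
J = 4 (J = (2 - (3 + (1 - 1*4)))² = (2 - (3 + (1 - 4)))² = (2 - (3 - 3))² = (2 - 1*0)² = (2 + 0)² = 2² = 4)
J*(26 - G(2 - 4*5)) = 4*(26 - 1*0) = 4*(26 + 0) = 4*26 = 104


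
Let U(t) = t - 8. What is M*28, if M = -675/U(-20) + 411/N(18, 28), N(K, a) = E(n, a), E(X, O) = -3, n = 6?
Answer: -3161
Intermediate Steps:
U(t) = -8 + t
N(K, a) = -3
M = -3161/28 (M = -675/(-8 - 20) + 411/(-3) = -675/(-28) + 411*(-⅓) = -675*(-1/28) - 137 = 675/28 - 137 = -3161/28 ≈ -112.89)
M*28 = -3161/28*28 = -3161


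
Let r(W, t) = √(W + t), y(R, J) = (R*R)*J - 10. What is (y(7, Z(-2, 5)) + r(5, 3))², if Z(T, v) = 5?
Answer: 55233 + 940*√2 ≈ 56562.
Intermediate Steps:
y(R, J) = -10 + J*R² (y(R, J) = R²*J - 10 = J*R² - 10 = -10 + J*R²)
(y(7, Z(-2, 5)) + r(5, 3))² = ((-10 + 5*7²) + √(5 + 3))² = ((-10 + 5*49) + √8)² = ((-10 + 245) + 2*√2)² = (235 + 2*√2)²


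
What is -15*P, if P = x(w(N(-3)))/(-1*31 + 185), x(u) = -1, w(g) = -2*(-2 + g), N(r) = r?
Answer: 15/154 ≈ 0.097403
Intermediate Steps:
w(g) = 4 - 2*g
P = -1/154 (P = -1/(-1*31 + 185) = -1/(-31 + 185) = -1/154 ≈ -0.0064935)
-15*P = -15*(-1/154) = 15/154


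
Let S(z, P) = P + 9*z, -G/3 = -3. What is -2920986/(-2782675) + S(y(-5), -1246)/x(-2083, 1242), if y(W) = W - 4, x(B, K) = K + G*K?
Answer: 6517207279/6912164700 ≈ 0.94286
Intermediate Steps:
G = 9 (G = -3*(-3) = 9)
x(B, K) = 10*K (x(B, K) = K + 9*K = 10*K)
y(W) = -4 + W
-2920986/(-2782675) + S(y(-5), -1246)/x(-2083, 1242) = -2920986/(-2782675) + (-1246 + 9*(-4 - 5))/((10*1242)) = -2920986*(-1/2782675) + (-1246 + 9*(-9))/12420 = 2920986/2782675 + (-1246 - 81)*(1/12420) = 2920986/2782675 - 1327*1/12420 = 2920986/2782675 - 1327/12420 = 6517207279/6912164700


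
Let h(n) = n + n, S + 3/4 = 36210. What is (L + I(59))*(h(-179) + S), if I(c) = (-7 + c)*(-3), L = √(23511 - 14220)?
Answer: -5592795 + 143405*√9291/4 ≈ -2.1371e+6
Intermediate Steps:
S = 144837/4 (S = -¾ + 36210 = 144837/4 ≈ 36209.)
L = √9291 ≈ 96.390
I(c) = 21 - 3*c
h(n) = 2*n
(L + I(59))*(h(-179) + S) = (√9291 + (21 - 3*59))*(2*(-179) + 144837/4) = (√9291 + (21 - 177))*(-358 + 144837/4) = (√9291 - 156)*(143405/4) = (-156 + √9291)*(143405/4) = -5592795 + 143405*√9291/4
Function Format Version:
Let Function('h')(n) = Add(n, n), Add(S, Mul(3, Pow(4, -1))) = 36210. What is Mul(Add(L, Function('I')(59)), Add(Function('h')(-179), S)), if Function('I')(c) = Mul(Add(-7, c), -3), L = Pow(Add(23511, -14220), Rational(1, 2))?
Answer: Add(-5592795, Mul(Rational(143405, 4), Pow(9291, Rational(1, 2)))) ≈ -2.1371e+6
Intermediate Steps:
S = Rational(144837, 4) (S = Add(Rational(-3, 4), 36210) = Rational(144837, 4) ≈ 36209.)
L = Pow(9291, Rational(1, 2)) ≈ 96.390
Function('I')(c) = Add(21, Mul(-3, c))
Function('h')(n) = Mul(2, n)
Mul(Add(L, Function('I')(59)), Add(Function('h')(-179), S)) = Mul(Add(Pow(9291, Rational(1, 2)), Add(21, Mul(-3, 59))), Add(Mul(2, -179), Rational(144837, 4))) = Mul(Add(Pow(9291, Rational(1, 2)), Add(21, -177)), Add(-358, Rational(144837, 4))) = Mul(Add(Pow(9291, Rational(1, 2)), -156), Rational(143405, 4)) = Mul(Add(-156, Pow(9291, Rational(1, 2))), Rational(143405, 4)) = Add(-5592795, Mul(Rational(143405, 4), Pow(9291, Rational(1, 2))))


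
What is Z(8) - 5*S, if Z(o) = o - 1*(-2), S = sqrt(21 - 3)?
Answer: 10 - 15*sqrt(2) ≈ -11.213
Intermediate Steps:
S = 3*sqrt(2) (S = sqrt(18) = 3*sqrt(2) ≈ 4.2426)
Z(o) = 2 + o (Z(o) = o + 2 = 2 + o)
Z(8) - 5*S = (2 + 8) - 15*sqrt(2) = 10 - 15*sqrt(2)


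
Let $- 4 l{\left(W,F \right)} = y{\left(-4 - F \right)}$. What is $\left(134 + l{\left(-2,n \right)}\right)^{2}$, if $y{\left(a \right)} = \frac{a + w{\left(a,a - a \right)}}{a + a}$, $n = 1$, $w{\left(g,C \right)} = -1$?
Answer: $\frac{7166329}{400} \approx 17916.0$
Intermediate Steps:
$y{\left(a \right)} = \frac{-1 + a}{2 a}$ ($y{\left(a \right)} = \frac{a - 1}{a + a} = \frac{-1 + a}{2 a}$)
$l{\left(W,F \right)} = - \frac{-5 - F}{8 \left(-4 - F\right)}$ ($l{\left(W,F \right)} = - \frac{\frac{1}{2} \frac{1}{-4 - F} \left(-1 - \left(4 + F\right)\right)}{4} = - \frac{\frac{1}{2} \frac{1}{-4 - F} \left(-5 - F\right)}{4} = - \frac{-5 - F}{8 \left(-4 - F\right)}$)
$\left(134 + l{\left(-2,n \right)}\right)^{2} = \left(134 + \frac{-5 - 1}{8 \left(4 + 1\right)}\right)^{2} = \left(134 + \frac{-5 - 1}{8 \cdot 5}\right)^{2} = \left(134 + \frac{1}{8} \cdot \frac{1}{5} \left(-6\right)\right)^{2} = \left(134 - \frac{3}{20}\right)^{2} = \left(\frac{2677}{20}\right)^{2} = \frac{7166329}{400}$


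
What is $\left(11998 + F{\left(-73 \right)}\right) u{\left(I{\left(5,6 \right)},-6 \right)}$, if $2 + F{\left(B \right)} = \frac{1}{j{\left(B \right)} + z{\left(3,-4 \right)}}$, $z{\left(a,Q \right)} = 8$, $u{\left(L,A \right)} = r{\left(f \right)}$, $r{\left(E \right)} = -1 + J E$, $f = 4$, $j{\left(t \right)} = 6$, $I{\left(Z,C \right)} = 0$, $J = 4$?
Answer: $\frac{2519175}{14} \approx 1.7994 \cdot 10^{5}$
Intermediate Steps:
$r{\left(E \right)} = -1 + 4 E$
$u{\left(L,A \right)} = 15$ ($u{\left(L,A \right)} = -1 + 4 \cdot 4 = -1 + 16 = 15$)
$F{\left(B \right)} = - \frac{27}{14}$ ($F{\left(B \right)} = -2 + \frac{1}{6 + 8} = -2 + \frac{1}{14} = - \frac{27}{14}$)
$\left(11998 + F{\left(-73 \right)}\right) u{\left(I{\left(5,6 \right)},-6 \right)} = \left(11998 - \frac{27}{14}\right) 15 = \frac{167945}{14} \cdot 15 = \frac{2519175}{14}$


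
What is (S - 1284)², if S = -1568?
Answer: 8133904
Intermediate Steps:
(S - 1284)² = (-1568 - 1284)² = (-2852)² = 8133904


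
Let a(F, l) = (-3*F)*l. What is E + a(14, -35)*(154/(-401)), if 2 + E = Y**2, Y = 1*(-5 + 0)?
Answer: -217157/401 ≈ -541.54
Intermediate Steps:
a(F, l) = -3*F*l
Y = -5 (Y = 1*(-5) = -5)
E = 23 (E = -2 + (-5)**2 = -2 + 25 = 23)
E + a(14, -35)*(154/(-401)) = 23 + (-3*14*(-35))*(154/(-401)) = 23 + 1470*(154*(-1/401)) = 23 + 1470*(-154/401) = 23 - 226380/401 = -217157/401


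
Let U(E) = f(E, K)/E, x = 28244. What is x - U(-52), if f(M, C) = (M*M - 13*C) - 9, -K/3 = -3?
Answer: 735633/26 ≈ 28294.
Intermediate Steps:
K = 9 (K = -3*(-3) = 9)
f(M, C) = -9 + M² - 13*C (f(M, C) = (M² - 13*C) - 9 = -9 + M² - 13*C)
U(E) = (-126 + E²)/E (U(E) = (-9 + E² - 13*9)/E = (-9 + E² - 117)/E = (-126 + E²)/E)
x - U(-52) = 28244 - (-52 - 126/(-52)) = 28244 - (-52 - 126*(-1/52)) = 28244 - (-52 + 63/26) = 28244 - 1*(-1289/26) = 28244 + 1289/26 = 735633/26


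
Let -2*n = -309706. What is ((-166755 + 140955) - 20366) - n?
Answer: -201019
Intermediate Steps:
n = 154853 (n = -½*(-309706) = 154853)
((-166755 + 140955) - 20366) - n = ((-166755 + 140955) - 20366) - 1*154853 = (-25800 - 20366) - 154853 = -46166 - 154853 = -201019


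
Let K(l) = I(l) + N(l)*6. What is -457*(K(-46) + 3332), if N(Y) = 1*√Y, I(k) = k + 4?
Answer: -1503530 - 2742*I*√46 ≈ -1.5035e+6 - 18597.0*I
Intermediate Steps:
I(k) = 4 + k
N(Y) = √Y
K(l) = 4 + l + 6*√l (K(l) = (4 + l) + √l*6 = (4 + l) + 6*√l = 4 + l + 6*√l)
-457*(K(-46) + 3332) = -457*((4 - 46 + 6*√(-46)) + 3332) = -457*((4 - 46 + 6*(I*√46)) + 3332) = -457*((4 - 46 + 6*I*√46) + 3332) = -457*((-42 + 6*I*√46) + 3332) = -457*(3290 + 6*I*√46) = -1503530 - 2742*I*√46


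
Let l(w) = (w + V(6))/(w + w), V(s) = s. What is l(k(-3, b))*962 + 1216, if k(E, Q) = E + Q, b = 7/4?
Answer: -3059/5 ≈ -611.80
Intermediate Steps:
b = 7/4 (b = 7*(¼) = 7/4 ≈ 1.7500)
l(w) = (6 + w)/(2*w) (l(w) = (w + 6)/(w + w) = (6 + w)/((2*w)) = (6 + w)*(1/(2*w)) = (6 + w)/(2*w))
l(k(-3, b))*962 + 1216 = ((6 + (-3 + 7/4))/(2*(-3 + 7/4)))*962 + 1216 = ((6 - 5/4)/(2*(-5/4)))*962 + 1216 = ((½)*(-⅘)*(19/4))*962 + 1216 = -19/10*962 + 1216 = -9139/5 + 1216 = -3059/5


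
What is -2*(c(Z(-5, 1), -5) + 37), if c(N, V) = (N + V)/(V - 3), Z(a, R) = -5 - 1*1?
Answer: -307/4 ≈ -76.750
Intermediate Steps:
Z(a, R) = -6 (Z(a, R) = -5 - 1 = -6)
c(N, V) = (N + V)/(-3 + V)
-2*(c(Z(-5, 1), -5) + 37) = -2*((-6 - 5)/(-3 - 5) + 37) = -2*(-11/(-8) + 37) = -2*(-1/8*(-11) + 37) = -2*(11/8 + 37) = -2*307/8 = -307/4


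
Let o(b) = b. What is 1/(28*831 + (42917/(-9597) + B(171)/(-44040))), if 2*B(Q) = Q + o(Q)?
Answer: 20126280/468208201813 ≈ 4.2986e-5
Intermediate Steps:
B(Q) = Q (B(Q) = (Q + Q)/2 = (2*Q)/2 = Q)
1/(28*831 + (42917/(-9597) + B(171)/(-44040))) = 1/(28*831 + (42917/(-9597) + 171/(-44040))) = 1/(23268 + (42917*(-1/9597) + 171*(-1/44040))) = 1/(23268 + (-6131/1371 - 57/14680)) = 1/(23268 - 90081227/20126280) = 1/(468208201813/20126280) = 20126280/468208201813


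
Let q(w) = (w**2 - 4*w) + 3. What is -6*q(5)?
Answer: -48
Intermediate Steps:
q(w) = 3 + w**2 - 4*w
-6*q(5) = -6*(3 + 5**2 - 4*5) = -6*(3 + 25 - 20) = -6*8 = -48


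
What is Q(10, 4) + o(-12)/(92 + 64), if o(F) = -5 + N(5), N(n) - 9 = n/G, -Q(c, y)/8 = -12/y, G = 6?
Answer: 22493/936 ≈ 24.031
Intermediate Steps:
Q(c, y) = 96/y (Q(c, y) = -(-96)/y = 96/y)
N(n) = 9 + n/6
o(F) = 29/6 (o(F) = -5 + (9 + (⅙)*5) = -5 + (9 + ⅚) = -5 + 59/6 = 29/6)
Q(10, 4) + o(-12)/(92 + 64) = 96/4 + 29/(6*(92 + 64)) = 96*(¼) + (29/6)/156 = 24 + (29/6)*(1/156) = 24 + 29/936 = 22493/936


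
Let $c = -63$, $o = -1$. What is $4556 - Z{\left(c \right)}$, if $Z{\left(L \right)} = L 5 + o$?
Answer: $4872$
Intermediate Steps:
$Z{\left(L \right)} = -1 + 5 L$ ($Z{\left(L \right)} = L 5 - 1 = 5 L - 1 = -1 + 5 L$)
$4556 - Z{\left(c \right)} = 4556 - \left(-1 + 5 \left(-63\right)\right) = 4556 - \left(-1 - 315\right) = 4556 - -316 = 4556 + 316 = 4872$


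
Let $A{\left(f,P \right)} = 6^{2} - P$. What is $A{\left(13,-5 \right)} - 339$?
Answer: $-298$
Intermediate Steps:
$A{\left(f,P \right)} = 36 - P$
$A{\left(13,-5 \right)} - 339 = \left(36 - -5\right) - 339 = \left(36 + 5\right) - 339 = 41 - 339 = -298$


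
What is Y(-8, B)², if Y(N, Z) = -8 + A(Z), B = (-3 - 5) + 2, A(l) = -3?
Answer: 121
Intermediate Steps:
B = -6 (B = -8 + 2 = -6)
Y(N, Z) = -11 (Y(N, Z) = -8 - 3 = -11)
Y(-8, B)² = (-11)² = 121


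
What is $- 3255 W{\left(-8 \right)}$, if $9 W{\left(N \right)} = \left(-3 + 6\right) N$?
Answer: $8680$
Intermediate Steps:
$W{\left(N \right)} = \frac{N}{3}$ ($W{\left(N \right)} = \frac{\left(-3 + 6\right) N}{9} = \frac{3 N}{9} = \frac{N}{3}$)
$- 3255 W{\left(-8 \right)} = - 3255 \cdot \frac{1}{3} \left(-8\right) = - \frac{3255 \left(-8\right)}{3} = \left(-1\right) \left(-8680\right) = 8680$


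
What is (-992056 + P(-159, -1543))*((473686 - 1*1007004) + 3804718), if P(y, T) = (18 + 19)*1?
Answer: -3245290956600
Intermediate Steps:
P(y, T) = 37 (P(y, T) = 37*1 = 37)
(-992056 + P(-159, -1543))*((473686 - 1*1007004) + 3804718) = (-992056 + 37)*((473686 - 1*1007004) + 3804718) = -992019*((473686 - 1007004) + 3804718) = -992019*(-533318 + 3804718) = -992019*3271400 = -3245290956600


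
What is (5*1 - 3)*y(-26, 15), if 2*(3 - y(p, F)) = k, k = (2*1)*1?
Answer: 4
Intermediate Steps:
k = 2 (k = 2*1 = 2)
y(p, F) = 2 (y(p, F) = 3 - ½*2 = 3 - 1 = 2)
(5*1 - 3)*y(-26, 15) = (5*1 - 3)*2 = (5 - 3)*2 = 2*2 = 4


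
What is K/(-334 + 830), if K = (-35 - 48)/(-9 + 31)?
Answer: -83/10912 ≈ -0.0076063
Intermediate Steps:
K = -83/22 ≈ -3.7727
K/(-334 + 830) = -83/(22*(-334 + 830)) = -83/22/496 = -83/22*1/496 = -83/10912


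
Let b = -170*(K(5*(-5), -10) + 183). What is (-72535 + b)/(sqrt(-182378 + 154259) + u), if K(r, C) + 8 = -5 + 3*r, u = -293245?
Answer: 26006432825/85992658144 + 88685*I*sqrt(28119)/85992658144 ≈ 0.30243 + 0.00017294*I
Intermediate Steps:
K(r, C) = -13 + 3*r (K(r, C) = -8 + (-5 + 3*r) = -13 + 3*r)
b = -16150 (b = -170*((-13 + 3*(5*(-5))) + 183) = -170*((-13 + 3*(-25)) + 183) = -170*((-13 - 75) + 183) = -170*(-88 + 183) = -170*95 = -16150)
(-72535 + b)/(sqrt(-182378 + 154259) + u) = (-72535 - 16150)/(sqrt(-182378 + 154259) - 293245) = -88685/(sqrt(-28119) - 293245) = -88685/(I*sqrt(28119) - 293245) = -88685/(-293245 + I*sqrt(28119))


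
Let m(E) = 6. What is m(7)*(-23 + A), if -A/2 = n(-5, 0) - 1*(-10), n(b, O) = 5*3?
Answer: -438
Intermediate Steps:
n(b, O) = 15
A = -50 (A = -2*(15 - 1*(-10)) = -2*(15 + 10) = -2*25 = -50)
m(7)*(-23 + A) = 6*(-23 - 50) = 6*(-73) = -438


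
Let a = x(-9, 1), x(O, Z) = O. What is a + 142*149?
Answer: 21149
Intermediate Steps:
a = -9
a + 142*149 = -9 + 142*149 = -9 + 21158 = 21149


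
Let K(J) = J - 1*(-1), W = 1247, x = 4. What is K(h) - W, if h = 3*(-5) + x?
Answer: -1257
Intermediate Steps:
h = -11 (h = 3*(-5) + 4 = -15 + 4 = -11)
K(J) = 1 + J (K(J) = J + 1 = 1 + J)
K(h) - W = (1 - 11) - 1*1247 = -10 - 1247 = -1257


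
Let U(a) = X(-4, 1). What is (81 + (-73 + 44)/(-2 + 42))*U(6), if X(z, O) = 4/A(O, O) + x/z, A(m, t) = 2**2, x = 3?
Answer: 3211/160 ≈ 20.069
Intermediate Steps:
A(m, t) = 4
X(z, O) = 1 + 3/z (X(z, O) = 4/4 + 3/z = 4*(1/4) + 3/z = 1 + 3/z)
U(a) = 1/4 (U(a) = (3 - 4)/(-4) = -1/4*(-1) = 1/4)
(81 + (-73 + 44)/(-2 + 42))*U(6) = (81 + (-73 + 44)/(-2 + 42))*(1/4) = (81 - 29/40)*(1/4) = (3211/40)*(1/4) = 3211/160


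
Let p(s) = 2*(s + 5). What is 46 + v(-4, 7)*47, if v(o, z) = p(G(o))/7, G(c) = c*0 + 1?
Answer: 886/7 ≈ 126.57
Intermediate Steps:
G(c) = 1 (G(c) = 0 + 1 = 1)
p(s) = 10 + 2*s (p(s) = 2*(5 + s) = 10 + 2*s)
v(o, z) = 12/7 (v(o, z) = (10 + 2*1)/7 = (10 + 2)*(⅐) = 12*(⅐) = 12/7)
46 + v(-4, 7)*47 = 46 + (12/7)*47 = 46 + 564/7 = 886/7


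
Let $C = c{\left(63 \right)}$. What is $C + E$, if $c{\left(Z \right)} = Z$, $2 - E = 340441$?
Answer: $-340376$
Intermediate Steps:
$E = -340439$ ($E = 2 - 340441 = -340439$)
$C = 63$
$C + E = 63 - 340439 = -340376$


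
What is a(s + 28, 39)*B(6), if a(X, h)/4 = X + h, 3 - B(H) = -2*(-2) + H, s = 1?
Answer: -1904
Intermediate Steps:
B(H) = -1 - H (B(H) = 3 - (-2*(-2) + H) = 3 - (4 + H) = 3 + (-4 - H) = -1 - H)
a(X, h) = 4*X + 4*h (a(X, h) = 4*(X + h) = 4*X + 4*h)
a(s + 28, 39)*B(6) = (4*(1 + 28) + 4*39)*(-1 - 1*6) = (4*29 + 156)*(-1 - 6) = (116 + 156)*(-7) = 272*(-7) = -1904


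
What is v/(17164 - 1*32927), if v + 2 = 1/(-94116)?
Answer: 188233/1483550508 ≈ 0.00012688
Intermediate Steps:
v = -188233/94116 (v = -2 + 1/(-94116) = -2 - 1/94116 = -188233/94116 ≈ -2.0000)
v/(17164 - 1*32927) = -188233/(94116*(17164 - 1*32927)) = -188233/(94116*(17164 - 32927)) = -188233/94116/(-15763) = -188233/94116*(-1/15763) = 188233/1483550508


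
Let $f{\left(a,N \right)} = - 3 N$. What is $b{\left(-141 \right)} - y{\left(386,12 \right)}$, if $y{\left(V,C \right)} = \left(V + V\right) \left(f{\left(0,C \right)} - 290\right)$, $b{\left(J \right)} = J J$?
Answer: $271553$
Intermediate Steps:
$b{\left(J \right)} = J^{2}$
$y{\left(V,C \right)} = 2 V \left(-290 - 3 C\right)$ ($y{\left(V,C \right)} = \left(V + V\right) \left(- 3 C - 290\right) = 2 V \left(-290 - 3 C\right)$)
$b{\left(-141 \right)} - y{\left(386,12 \right)} = \left(-141\right)^{2} - \left(-2\right) 386 \left(290 + 3 \cdot 12\right) = 19881 - \left(-2\right) 386 \left(290 + 36\right) = 19881 - \left(-2\right) 386 \cdot 326 = 19881 - -251672 = 19881 + 251672 = 271553$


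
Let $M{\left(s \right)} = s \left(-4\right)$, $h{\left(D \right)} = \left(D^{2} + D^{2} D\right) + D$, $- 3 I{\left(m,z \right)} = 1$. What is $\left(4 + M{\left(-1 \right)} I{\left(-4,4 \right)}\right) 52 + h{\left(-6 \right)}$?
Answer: $- \frac{142}{3} \approx -47.333$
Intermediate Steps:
$I{\left(m,z \right)} = - \frac{1}{3}$ ($I{\left(m,z \right)} = \left(- \frac{1}{3}\right) 1 = - \frac{1}{3}$)
$h{\left(D \right)} = D + D^{2} + D^{3}$ ($h{\left(D \right)} = \left(D^{2} + D^{3}\right) + D = D + D^{2} + D^{3}$)
$M{\left(s \right)} = - 4 s$
$\left(4 + M{\left(-1 \right)} I{\left(-4,4 \right)}\right) 52 + h{\left(-6 \right)} = \left(4 + \left(-4\right) \left(-1\right) \left(- \frac{1}{3}\right)\right) 52 - 6 \left(1 - 6 + \left(-6\right)^{2}\right) = \left(4 + 4 \left(- \frac{1}{3}\right)\right) 52 - 6 \left(1 - 6 + 36\right) = \left(4 - \frac{4}{3}\right) 52 - 186 = \frac{8}{3} \cdot 52 - 186 = \frac{416}{3} - 186 = - \frac{142}{3}$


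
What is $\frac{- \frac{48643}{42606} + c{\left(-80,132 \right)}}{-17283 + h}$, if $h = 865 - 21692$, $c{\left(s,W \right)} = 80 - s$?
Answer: $- \frac{6768317}{1623714660} \approx -0.0041684$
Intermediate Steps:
$h = -20827$
$\frac{- \frac{48643}{42606} + c{\left(-80,132 \right)}}{-17283 + h} = \frac{- \frac{48643}{42606} + \left(80 - -80\right)}{-17283 - 20827} = \frac{\left(-48643\right) \frac{1}{42606} + \left(80 + 80\right)}{-38110} = \left(- \frac{48643}{42606} + 160\right) \left(- \frac{1}{38110}\right) = \frac{6768317}{42606} \left(- \frac{1}{38110}\right) = - \frac{6768317}{1623714660}$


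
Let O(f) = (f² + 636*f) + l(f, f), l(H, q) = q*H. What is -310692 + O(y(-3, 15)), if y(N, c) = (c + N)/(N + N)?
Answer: -311956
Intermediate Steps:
l(H, q) = H*q
y(N, c) = (N + c)/(2*N) (y(N, c) = (N + c)/((2*N)) = (N + c)*(1/(2*N)) = (N + c)/(2*N))
O(f) = 2*f² + 636*f (O(f) = (f² + 636*f) + f*f = (f² + 636*f) + f² = 2*f² + 636*f)
-310692 + O(y(-3, 15)) = -310692 + 2*((½)*(-3 + 15)/(-3))*(318 + (½)*(-3 + 15)/(-3)) = -310692 + 2*((½)*(-⅓)*12)*(318 + (½)*(-⅓)*12) = -310692 + 2*(-2)*(318 - 2) = -310692 + 2*(-2)*316 = -310692 - 1264 = -311956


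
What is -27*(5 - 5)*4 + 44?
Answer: 44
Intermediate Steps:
-27*(5 - 5)*4 + 44 = -0*4 + 44 = -27*0 + 44 = 0 + 44 = 44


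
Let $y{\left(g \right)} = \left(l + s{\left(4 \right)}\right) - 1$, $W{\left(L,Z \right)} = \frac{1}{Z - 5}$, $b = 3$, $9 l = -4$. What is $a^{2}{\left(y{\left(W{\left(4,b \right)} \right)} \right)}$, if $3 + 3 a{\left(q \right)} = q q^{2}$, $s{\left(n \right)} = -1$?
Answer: $\frac{164737225}{4782969} \approx 34.442$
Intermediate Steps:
$l = - \frac{4}{9}$ ($l = \frac{1}{9} \left(-4\right) = - \frac{4}{9} \approx -0.44444$)
$W{\left(L,Z \right)} = \frac{1}{-5 + Z}$
$y{\left(g \right)} = - \frac{22}{9}$ ($y{\left(g \right)} = \left(- \frac{4}{9} - 1\right) - 1 = - \frac{13}{9} - 1 = - \frac{22}{9}$)
$a{\left(q \right)} = -1 + \frac{q^{3}}{3}$ ($a{\left(q \right)} = -1 + \frac{q q^{2}}{3} = -1 + \frac{q^{3}}{3}$)
$a^{2}{\left(y{\left(W{\left(4,b \right)} \right)} \right)} = \left(-1 + \frac{\left(- \frac{22}{9}\right)^{3}}{3}\right)^{2} = \left(-1 + \frac{1}{3} \left(- \frac{10648}{729}\right)\right)^{2} = \left(-1 - \frac{10648}{2187}\right)^{2} = \left(- \frac{12835}{2187}\right)^{2} = \frac{164737225}{4782969}$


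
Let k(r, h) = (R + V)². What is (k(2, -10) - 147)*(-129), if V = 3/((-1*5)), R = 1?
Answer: 473559/25 ≈ 18942.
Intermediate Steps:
V = -⅗ (V = 3/(-5) = 3*(-⅕) = -⅗ ≈ -0.60000)
k(r, h) = 4/25 (k(r, h) = (1 - ⅗)² = (⅖)² = 4/25)
(k(2, -10) - 147)*(-129) = (4/25 - 147)*(-129) = -3671/25*(-129) = 473559/25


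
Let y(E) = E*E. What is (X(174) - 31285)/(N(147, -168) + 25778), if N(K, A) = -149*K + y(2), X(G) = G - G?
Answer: -31285/3879 ≈ -8.0652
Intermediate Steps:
X(G) = 0
y(E) = E²
N(K, A) = 4 - 149*K (N(K, A) = -149*K + 2² = -149*K + 4 = 4 - 149*K)
(X(174) - 31285)/(N(147, -168) + 25778) = (0 - 31285)/((4 - 149*147) + 25778) = -31285/((4 - 21903) + 25778) = -31285/(-21899 + 25778) = -31285/3879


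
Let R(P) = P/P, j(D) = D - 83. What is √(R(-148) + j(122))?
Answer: 2*√10 ≈ 6.3246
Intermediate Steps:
j(D) = -83 + D
R(P) = 1
√(R(-148) + j(122)) = √(1 + (-83 + 122)) = √(1 + 39) = √40 = 2*√10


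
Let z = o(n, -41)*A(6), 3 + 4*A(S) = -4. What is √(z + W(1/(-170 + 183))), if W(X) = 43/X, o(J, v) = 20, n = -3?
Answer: 2*√131 ≈ 22.891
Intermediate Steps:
A(S) = -7/4 (A(S) = -¾ + (¼)*(-4) = -¾ - 1 = -7/4)
z = -35 (z = 20*(-7/4) = -35)
√(z + W(1/(-170 + 183))) = √(-35 + 43/(1/(-170 + 183))) = √(-35 + 43/(1/13)) = √(-35 + 43*13) = √(-35 + 559) = √524 = 2*√131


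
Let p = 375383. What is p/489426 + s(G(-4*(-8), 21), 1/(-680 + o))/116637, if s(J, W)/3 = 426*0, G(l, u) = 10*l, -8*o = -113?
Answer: 375383/489426 ≈ 0.76699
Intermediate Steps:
o = 113/8 (o = -⅛*(-113) = 113/8 ≈ 14.125)
s(J, W) = 0 (s(J, W) = 3*(426*0) = 3*0 = 0)
p/489426 + s(G(-4*(-8), 21), 1/(-680 + o))/116637 = 375383/489426 + 0/116637 = 375383*(1/489426) + 0*(1/116637) = 375383/489426 + 0 = 375383/489426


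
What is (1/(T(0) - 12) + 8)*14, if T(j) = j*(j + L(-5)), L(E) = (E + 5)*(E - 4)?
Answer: 665/6 ≈ 110.83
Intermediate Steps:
L(E) = (-4 + E)*(5 + E) (L(E) = (5 + E)*(-4 + E) = (-4 + E)*(5 + E))
T(j) = j² (T(j) = j*(j + (-20 - 5 + (-5)²)) = j*(j + (-20 - 5 + 25)) = j*(j + 0) = j*j = j²)
(1/(T(0) - 12) + 8)*14 = (1/(0² - 12) + 8)*14 = (1/(0 - 12) + 8)*14 = (1/(-12) + 8)*14 = (-1/12 + 8)*14 = (95/12)*14 = 665/6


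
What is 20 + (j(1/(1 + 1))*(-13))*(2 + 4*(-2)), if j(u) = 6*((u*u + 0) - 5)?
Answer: -2203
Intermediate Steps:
j(u) = -30 + 6*u² (j(u) = 6*((u² + 0) - 5) = 6*(u² - 5) = 6*(-5 + u²) = -30 + 6*u²)
20 + (j(1/(1 + 1))*(-13))*(2 + 4*(-2)) = 20 + ((-30 + 6*(1/(1 + 1))²)*(-13))*(2 + 4*(-2)) = 20 + ((-30 + 6*(1/2)²)*(-13))*(2 - 8) = 20 + ((-30 + 6*(½)²)*(-13))*(-6) = 20 + ((-30 + 6*(¼))*(-13))*(-6) = 20 + ((-30 + 3/2)*(-13))*(-6) = 20 - 57/2*(-13)*(-6) = 20 + (741/2)*(-6) = 20 - 2223 = -2203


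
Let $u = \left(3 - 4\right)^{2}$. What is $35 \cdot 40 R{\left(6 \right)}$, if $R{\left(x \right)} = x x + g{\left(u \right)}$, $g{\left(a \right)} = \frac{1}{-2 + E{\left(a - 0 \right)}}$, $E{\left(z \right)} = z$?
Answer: $49000$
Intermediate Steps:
$u = 1$ ($u = \left(-1\right)^{2} = 1$)
$g{\left(a \right)} = \frac{1}{-2 + a}$ ($g{\left(a \right)} = \frac{1}{-2 + \left(a - 0\right)} = \frac{1}{-2 + \left(a + 0\right)} = \frac{1}{-2 + a}$)
$R{\left(x \right)} = -1 + x^{2}$ ($R{\left(x \right)} = x x + \frac{1}{-2 + 1} = x^{2} + \frac{1}{-1} = x^{2} - 1 = -1 + x^{2}$)
$35 \cdot 40 R{\left(6 \right)} = 35 \cdot 40 \left(-1 + 6^{2}\right) = 1400 \left(-1 + 36\right) = 1400 \cdot 35 = 49000$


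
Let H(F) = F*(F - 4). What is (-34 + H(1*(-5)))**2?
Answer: 121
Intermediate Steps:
H(F) = F*(-4 + F)
(-34 + H(1*(-5)))**2 = (-34 + (1*(-5))*(-4 + 1*(-5)))**2 = (-34 - 5*(-4 - 5))**2 = (-34 - 5*(-9))**2 = (-34 + 45)**2 = 11**2 = 121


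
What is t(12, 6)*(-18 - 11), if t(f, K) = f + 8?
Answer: -580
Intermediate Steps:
t(f, K) = 8 + f
t(12, 6)*(-18 - 11) = (8 + 12)*(-18 - 11) = 20*(-29) = -580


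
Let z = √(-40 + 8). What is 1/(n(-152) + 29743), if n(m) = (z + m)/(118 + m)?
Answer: 8597019/255739569857 + 34*I*√2/255739569857 ≈ 3.3616e-5 + 1.8802e-10*I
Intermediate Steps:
z = 4*I*√2 (z = √(-32) = 4*I*√2 ≈ 5.6569*I)
n(m) = (m + 4*I*√2)/(118 + m) (n(m) = (4*I*√2 + m)/(118 + m) = (m + 4*I*√2)/(118 + m))
1/(n(-152) + 29743) = 1/((-152 + 4*I*√2)/(118 - 152) + 29743) = 1/((-152 + 4*I*√2)/(-34) + 29743) = 1/(-(-152 + 4*I*√2)/34 + 29743) = 1/((76/17 - 2*I*√2/17) + 29743) = 1/(505707/17 - 2*I*√2/17)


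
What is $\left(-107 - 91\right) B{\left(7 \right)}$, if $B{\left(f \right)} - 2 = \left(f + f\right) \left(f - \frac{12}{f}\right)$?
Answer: $-15048$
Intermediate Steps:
$B{\left(f \right)} = 2 + 2 f \left(f - \frac{12}{f}\right)$ ($B{\left(f \right)} = 2 + \left(f + f\right) \left(f - \frac{12}{f}\right) = 2 + 2 f \left(f - \frac{12}{f}\right)$)
$\left(-107 - 91\right) B{\left(7 \right)} = \left(-107 - 91\right) \left(-22 + 2 \cdot 7^{2}\right) = - 198 \left(-22 + 2 \cdot 49\right) = - 198 \left(-22 + 98\right) = \left(-198\right) 76 = -15048$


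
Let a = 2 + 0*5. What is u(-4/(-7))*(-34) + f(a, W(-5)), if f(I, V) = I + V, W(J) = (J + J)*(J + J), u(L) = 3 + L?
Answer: -136/7 ≈ -19.429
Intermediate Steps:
a = 2 (a = 2 + 0 = 2)
W(J) = 4*J² (W(J) = (2*J)*(2*J) = 4*J²)
u(-4/(-7))*(-34) + f(a, W(-5)) = (3 - 4/(-7))*(-34) + (2 + 4*(-5)²) = (3 - 4*(-⅐))*(-34) + (2 + 4*25) = (3 + 4/7)*(-34) + (2 + 100) = (25/7)*(-34) + 102 = -850/7 + 102 = -136/7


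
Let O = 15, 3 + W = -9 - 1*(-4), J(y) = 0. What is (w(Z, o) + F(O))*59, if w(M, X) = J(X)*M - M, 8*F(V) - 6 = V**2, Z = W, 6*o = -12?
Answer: 17405/8 ≈ 2175.6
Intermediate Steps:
o = -2 (o = (1/6)*(-12) = -2)
W = -8 (W = -3 + (-9 - 1*(-4)) = -3 + (-9 + 4) = -3 - 5 = -8)
Z = -8
F(V) = 3/4 + V**2/8
w(M, X) = -M (w(M, X) = 0*M - M = 0 - M = -M)
(w(Z, o) + F(O))*59 = (-1*(-8) + (3/4 + (1/8)*15**2))*59 = (8 + (3/4 + (1/8)*225))*59 = (8 + (3/4 + 225/8))*59 = (8 + 231/8)*59 = (295/8)*59 = 17405/8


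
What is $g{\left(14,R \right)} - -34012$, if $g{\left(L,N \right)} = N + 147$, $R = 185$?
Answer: $34344$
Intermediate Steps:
$g{\left(L,N \right)} = 147 + N$
$g{\left(14,R \right)} - -34012 = \left(147 + 185\right) - -34012 = 332 + 34012 = 34344$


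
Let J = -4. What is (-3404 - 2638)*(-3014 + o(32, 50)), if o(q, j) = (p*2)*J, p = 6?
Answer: 18500604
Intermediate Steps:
o(q, j) = -48 (o(q, j) = (6*2)*(-4) = 12*(-4) = -48)
(-3404 - 2638)*(-3014 + o(32, 50)) = (-3404 - 2638)*(-3014 - 48) = -6042*(-3062) = 18500604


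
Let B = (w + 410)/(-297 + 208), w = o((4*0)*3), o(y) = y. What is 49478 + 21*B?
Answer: 4394932/89 ≈ 49381.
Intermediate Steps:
w = 0 (w = (4*0)*3 = 0*3 = 0)
B = -410/89 (B = (0 + 410)/(-297 + 208) = 410/(-89) = 410*(-1/89) = -410/89 ≈ -4.6067)
49478 + 21*B = 49478 + 21*(-410/89) = 49478 - 8610/89 = 4394932/89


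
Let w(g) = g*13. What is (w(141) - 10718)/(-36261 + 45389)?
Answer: -8885/9128 ≈ -0.97338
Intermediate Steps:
w(g) = 13*g
(w(141) - 10718)/(-36261 + 45389) = (13*141 - 10718)/(-36261 + 45389) = (1833 - 10718)/9128 = -8885*1/9128 = -8885/9128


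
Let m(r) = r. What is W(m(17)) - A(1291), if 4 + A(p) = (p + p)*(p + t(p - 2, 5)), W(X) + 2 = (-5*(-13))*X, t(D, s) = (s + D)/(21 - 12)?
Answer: -33331403/9 ≈ -3.7035e+6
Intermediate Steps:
t(D, s) = D/9 + s/9 (t(D, s) = (D + s)/9 = (D + s)*(⅑) = D/9 + s/9)
W(X) = -2 + 65*X (W(X) = -2 + (-5*(-13))*X = -2 + 65*X)
A(p) = -4 + 2*p*(⅓ + 10*p/9) (A(p) = -4 + (p + p)*(p + ((p - 2)/9 + (⅑)*5)) = -4 + (2*p)*(p + ((-2 + p)/9 + 5/9)) = -4 + (2*p)*(p + ((-2/9 + p/9) + 5/9)) = -4 + (2*p)*(p + (⅓ + p/9)) = -4 + (2*p)*(⅓ + 10*p/9) = -4 + 2*p*(⅓ + 10*p/9))
W(m(17)) - A(1291) = (-2 + 65*17) - (-4 + (⅔)*1291 + (20/9)*1291²) = (-2 + 1105) - (-4 + 2582/3 + (20/9)*1666681) = 1103 - (-4 + 2582/3 + 33333620/9) = 1103 - 1*33341330/9 = 1103 - 33341330/9 = -33331403/9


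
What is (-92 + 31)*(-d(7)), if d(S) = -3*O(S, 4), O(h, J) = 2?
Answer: -366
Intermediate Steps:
d(S) = -6 (d(S) = -3*2 = -6)
(-92 + 31)*(-d(7)) = (-92 + 31)*(-1*(-6)) = -61*6 = -366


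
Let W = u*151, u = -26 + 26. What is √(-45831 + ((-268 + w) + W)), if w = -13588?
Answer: I*√59687 ≈ 244.31*I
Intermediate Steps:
u = 0
W = 0 (W = 0*151 = 0)
√(-45831 + ((-268 + w) + W)) = √(-45831 + ((-268 - 13588) + 0)) = √(-45831 + (-13856 + 0)) = √(-45831 - 13856) = √(-59687) = I*√59687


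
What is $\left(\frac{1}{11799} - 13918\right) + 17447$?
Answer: $\frac{41638672}{11799} \approx 3529.0$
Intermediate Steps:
$\left(\frac{1}{11799} - 13918\right) + 17447 = - \frac{164218481}{11799} + 17447 = \frac{41638672}{11799}$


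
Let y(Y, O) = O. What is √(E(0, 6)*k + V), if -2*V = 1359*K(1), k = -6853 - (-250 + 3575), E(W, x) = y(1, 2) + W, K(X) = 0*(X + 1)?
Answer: 2*I*√5089 ≈ 142.67*I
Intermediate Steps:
K(X) = 0 (K(X) = 0*(1 + X) = 0)
E(W, x) = 2 + W
k = -10178 (k = -6853 - 1*3325 = -6853 - 3325 = -10178)
V = 0 (V = -1359*0/2 = -½*0 = 0)
√(E(0, 6)*k + V) = √((2 + 0)*(-10178) + 0) = √(2*(-10178) + 0) = √(-20356 + 0) = √(-20356) = 2*I*√5089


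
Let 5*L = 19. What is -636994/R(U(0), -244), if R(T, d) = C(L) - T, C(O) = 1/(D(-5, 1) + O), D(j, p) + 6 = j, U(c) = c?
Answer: 22931784/5 ≈ 4.5864e+6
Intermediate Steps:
L = 19/5 (L = (1/5)*19 = 19/5 ≈ 3.8000)
D(j, p) = -6 + j
C(O) = 1/(-11 + O) (C(O) = 1/((-6 - 5) + O) = 1/(-11 + O))
R(T, d) = -5/36 - T (R(T, d) = 1/(-11 + 19/5) - T = 1/(-36/5) - T = -5/36 - T)
-636994/R(U(0), -244) = -636994/(-5/36 - 1*0) = -636994/(-5/36 + 0) = -636994/(-5/36) = -636994*(-36/5) = 22931784/5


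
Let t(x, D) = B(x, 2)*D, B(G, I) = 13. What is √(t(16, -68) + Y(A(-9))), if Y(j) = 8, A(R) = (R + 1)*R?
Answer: 2*I*√219 ≈ 29.597*I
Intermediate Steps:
A(R) = R*(1 + R) (A(R) = (1 + R)*R = R*(1 + R))
t(x, D) = 13*D
√(t(16, -68) + Y(A(-9))) = √(13*(-68) + 8) = √(-884 + 8) = √(-876) = 2*I*√219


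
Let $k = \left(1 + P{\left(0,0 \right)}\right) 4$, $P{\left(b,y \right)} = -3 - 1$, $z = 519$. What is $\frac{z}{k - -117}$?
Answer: $\frac{173}{35} \approx 4.9429$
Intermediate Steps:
$P{\left(b,y \right)} = -4$ ($P{\left(b,y \right)} = -3 - 1 = -4$)
$k = -12$ ($k = \left(1 - 4\right) 4 = \left(-3\right) 4 = -12$)
$\frac{z}{k - -117} = \frac{519}{-12 - -117} = \frac{519}{-12 + 117} = \frac{519}{105} = 519 \cdot \frac{1}{105} = \frac{173}{35}$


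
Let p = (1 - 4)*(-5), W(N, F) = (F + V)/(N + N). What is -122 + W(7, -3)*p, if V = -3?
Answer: -899/7 ≈ -128.43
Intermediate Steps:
W(N, F) = (-3 + F)/(2*N) (W(N, F) = (F - 3)/(N + N) = (-3 + F)/((2*N)) = (-3 + F)*(1/(2*N)) = (-3 + F)/(2*N))
p = 15 (p = -3*(-5) = 15)
-122 + W(7, -3)*p = -122 + ((1/2)*(-3 - 3)/7)*15 = -122 + ((1/2)*(1/7)*(-6))*15 = -122 - 3/7*15 = -122 - 45/7 = -899/7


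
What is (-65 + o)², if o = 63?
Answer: 4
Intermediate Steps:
(-65 + o)² = (-65 + 63)² = (-2)² = 4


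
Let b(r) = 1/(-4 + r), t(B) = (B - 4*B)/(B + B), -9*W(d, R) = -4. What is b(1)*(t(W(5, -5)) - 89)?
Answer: 181/6 ≈ 30.167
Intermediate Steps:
W(d, R) = 4/9 (W(d, R) = -⅑*(-4) = 4/9)
t(B) = -3/2 (t(B) = (-3*B)/((2*B)) = (-3*B)*(1/(2*B)) = -3/2)
b(1)*(t(W(5, -5)) - 89) = (-3/2 - 89)/(-4 + 1) = -181/2/(-3) = -⅓*(-181/2) = 181/6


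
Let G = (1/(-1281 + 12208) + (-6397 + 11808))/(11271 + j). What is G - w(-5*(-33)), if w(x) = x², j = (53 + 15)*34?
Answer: -4040714605227/148421441 ≈ -27225.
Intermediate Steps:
j = 2312 (j = 68*34 = 2312)
G = 59125998/148421441 (G = (1/(-1281 + 12208) + (-6397 + 11808))/(11271 + 2312) = (1/10927 + 5411)/13583 = (1/10927 + 5411)*(1/13583) = (59125998/10927)*(1/13583) = 59125998/148421441 ≈ 0.39837)
G - w(-5*(-33)) = 59125998/148421441 - (-5*(-33))² = 59125998/148421441 - 1*165² = 59125998/148421441 - 1*27225 = 59125998/148421441 - 27225 = -4040714605227/148421441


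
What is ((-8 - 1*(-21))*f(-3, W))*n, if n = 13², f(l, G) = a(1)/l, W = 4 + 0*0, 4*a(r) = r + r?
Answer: -2197/6 ≈ -366.17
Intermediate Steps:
a(r) = r/2 (a(r) = (r + r)/4 = (2*r)/4 = r/2)
W = 4 (W = 4 + 0 = 4)
f(l, G) = 1/(2*l) (f(l, G) = ((½)*1)/l = 1/(2*l))
n = 169
((-8 - 1*(-21))*f(-3, W))*n = ((-8 - 1*(-21))*((½)/(-3)))*169 = ((-8 + 21)*((½)*(-⅓)))*169 = (13*(-⅙))*169 = -13/6*169 = -2197/6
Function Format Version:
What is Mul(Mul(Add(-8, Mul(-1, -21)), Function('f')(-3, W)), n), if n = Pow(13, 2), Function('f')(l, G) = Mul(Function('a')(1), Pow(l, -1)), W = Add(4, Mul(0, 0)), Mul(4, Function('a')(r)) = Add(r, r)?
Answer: Rational(-2197, 6) ≈ -366.17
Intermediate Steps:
Function('a')(r) = Mul(Rational(1, 2), r) (Function('a')(r) = Mul(Rational(1, 4), Add(r, r)) = Mul(Rational(1, 4), Mul(2, r)) = Mul(Rational(1, 2), r))
W = 4 (W = Add(4, 0) = 4)
Function('f')(l, G) = Mul(Rational(1, 2), Pow(l, -1)) (Function('f')(l, G) = Mul(Mul(Rational(1, 2), 1), Pow(l, -1)) = Mul(Rational(1, 2), Pow(l, -1)))
n = 169
Mul(Mul(Add(-8, Mul(-1, -21)), Function('f')(-3, W)), n) = Mul(Mul(Add(-8, Mul(-1, -21)), Mul(Rational(1, 2), Pow(-3, -1))), 169) = Mul(Mul(Add(-8, 21), Mul(Rational(1, 2), Rational(-1, 3))), 169) = Mul(Mul(13, Rational(-1, 6)), 169) = Mul(Rational(-13, 6), 169) = Rational(-2197, 6)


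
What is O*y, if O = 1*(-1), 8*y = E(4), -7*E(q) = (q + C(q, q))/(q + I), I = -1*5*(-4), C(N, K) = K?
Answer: 1/168 ≈ 0.0059524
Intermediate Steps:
I = 20 (I = -5*(-4) = 20)
E(q) = -2*q/(7*(20 + q)) (E(q) = -(q + q)/(7*(q + 20)) = -2*q/(7*(20 + q)))
y = -1/168 (y = (-2*4/(140 + 7*4))/8 = (-2*4/(140 + 28))/8 = (-2*4/168)/8 = (-2*4*1/168)/8 = (1/8)*(-1/21) = -1/168 ≈ -0.0059524)
O = -1
O*y = -1*(-1/168) = 1/168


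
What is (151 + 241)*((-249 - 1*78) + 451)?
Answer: 48608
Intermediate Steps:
(151 + 241)*((-249 - 1*78) + 451) = 392*((-249 - 78) + 451) = 392*(-327 + 451) = 392*124 = 48608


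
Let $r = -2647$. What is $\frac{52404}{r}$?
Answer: $- \frac{52404}{2647} \approx -19.798$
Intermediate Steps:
$\frac{52404}{r} = \frac{52404}{-2647} = 52404 \left(- \frac{1}{2647}\right) = - \frac{52404}{2647}$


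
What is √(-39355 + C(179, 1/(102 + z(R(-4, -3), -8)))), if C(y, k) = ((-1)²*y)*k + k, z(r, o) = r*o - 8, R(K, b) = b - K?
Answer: 5*I*√2910541/43 ≈ 198.38*I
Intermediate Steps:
z(r, o) = -8 + o*r (z(r, o) = o*r - 8 = -8 + o*r)
C(y, k) = k + k*y (C(y, k) = (1*y)*k + k = y*k + k = k*y + k = k + k*y)
√(-39355 + C(179, 1/(102 + z(R(-4, -3), -8)))) = √(-39355 + (1 + 179)/(102 + (-8 - 8*(-3 - 1*(-4))))) = √(-39355 + 180/(102 + (-8 - 8*(-3 + 4)))) = √(-39355 + 180/(102 + (-8 - 8*1))) = √(-39355 + 180/(102 + (-8 - 8))) = √(-39355 + 180/(102 - 16)) = √(-39355 + 180/86) = √(-39355 + (1/86)*180) = √(-39355 + 90/43) = √(-1692175/43) = 5*I*√2910541/43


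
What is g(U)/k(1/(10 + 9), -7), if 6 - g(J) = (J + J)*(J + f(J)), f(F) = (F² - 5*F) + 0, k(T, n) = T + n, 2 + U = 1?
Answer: -76/33 ≈ -2.3030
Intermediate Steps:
U = -1 (U = -2 + 1 = -1)
f(F) = F² - 5*F
g(J) = 6 - 2*J*(J + J*(-5 + J)) (g(J) = 6 - (J + J)*(J + J*(-5 + J)) = 6 - 2*J*(J + J*(-5 + J)))
g(U)/k(1/(10 + 9), -7) = (6 - 2*(-1)³ + 8*(-1)²)/(1/(10 + 9) - 7) = (6 - 2*(-1) + 8*1)/(1/19 - 7) = (6 + 2 + 8)/(1/19 - 7) = 16/(-132/19) = 16*(-19/132) = -76/33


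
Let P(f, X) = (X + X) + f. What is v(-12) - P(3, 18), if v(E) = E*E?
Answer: 105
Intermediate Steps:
v(E) = E²
P(f, X) = f + 2*X (P(f, X) = 2*X + f = f + 2*X)
v(-12) - P(3, 18) = (-12)² - (3 + 2*18) = 144 - (3 + 36) = 144 - 1*39 = 144 - 39 = 105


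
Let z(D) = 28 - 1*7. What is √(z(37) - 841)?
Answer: 2*I*√205 ≈ 28.636*I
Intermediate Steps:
z(D) = 21 (z(D) = 28 - 7 = 21)
√(z(37) - 841) = √(21 - 841) = √(-820) = 2*I*√205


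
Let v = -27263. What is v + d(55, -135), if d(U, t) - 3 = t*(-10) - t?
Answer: -25775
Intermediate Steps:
d(U, t) = 3 - 11*t (d(U, t) = 3 + (t*(-10) - t) = 3 + (-10*t - t) = 3 - 11*t)
v + d(55, -135) = -27263 + (3 - 11*(-135)) = -27263 + (3 + 1485) = -27263 + 1488 = -25775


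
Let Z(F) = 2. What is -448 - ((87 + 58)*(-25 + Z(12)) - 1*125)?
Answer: 3012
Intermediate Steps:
-448 - ((87 + 58)*(-25 + Z(12)) - 1*125) = -448 - ((87 + 58)*(-25 + 2) - 1*125) = -448 - (145*(-23) - 125) = -448 - (-3335 - 125) = -448 - 1*(-3460) = -448 + 3460 = 3012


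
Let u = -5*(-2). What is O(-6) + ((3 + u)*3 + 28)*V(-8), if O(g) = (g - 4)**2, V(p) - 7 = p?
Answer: 33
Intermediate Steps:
V(p) = 7 + p
O(g) = (-4 + g)**2
u = 10
O(-6) + ((3 + u)*3 + 28)*V(-8) = (-4 - 6)**2 + ((3 + 10)*3 + 28)*(7 - 8) = (-10)**2 + (13*3 + 28)*(-1) = 100 + (39 + 28)*(-1) = 100 + 67*(-1) = 100 - 67 = 33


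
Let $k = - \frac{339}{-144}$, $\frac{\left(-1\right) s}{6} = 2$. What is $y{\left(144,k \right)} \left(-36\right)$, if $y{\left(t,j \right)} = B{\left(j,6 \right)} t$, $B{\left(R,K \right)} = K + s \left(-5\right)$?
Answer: $-342144$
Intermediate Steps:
$s = -12$ ($s = \left(-6\right) 2 = -12$)
$k = \frac{113}{48}$ ($k = \left(-339\right) \left(- \frac{1}{144}\right) = \frac{113}{48} \approx 2.3542$)
$B{\left(R,K \right)} = 60 + K$ ($B{\left(R,K \right)} = K - -60 = K + 60 = 60 + K$)
$y{\left(t,j \right)} = 66 t$ ($y{\left(t,j \right)} = \left(60 + 6\right) t = 66 t$)
$y{\left(144,k \right)} \left(-36\right) = 66 \cdot 144 \left(-36\right) = 9504 \left(-36\right) = -342144$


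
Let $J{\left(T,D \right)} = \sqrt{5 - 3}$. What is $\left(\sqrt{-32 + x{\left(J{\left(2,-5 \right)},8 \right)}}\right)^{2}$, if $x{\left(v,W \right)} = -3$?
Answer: $-35$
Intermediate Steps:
$J{\left(T,D \right)} = \sqrt{2}$
$\left(\sqrt{-32 + x{\left(J{\left(2,-5 \right)},8 \right)}}\right)^{2} = \left(\sqrt{-32 - 3}\right)^{2} = \left(\sqrt{-35}\right)^{2} = \left(i \sqrt{35}\right)^{2} = -35$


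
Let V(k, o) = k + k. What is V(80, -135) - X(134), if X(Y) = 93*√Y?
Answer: 160 - 93*√134 ≈ -916.55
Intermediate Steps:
V(k, o) = 2*k
V(80, -135) - X(134) = 2*80 - 93*√134 = 160 - 93*√134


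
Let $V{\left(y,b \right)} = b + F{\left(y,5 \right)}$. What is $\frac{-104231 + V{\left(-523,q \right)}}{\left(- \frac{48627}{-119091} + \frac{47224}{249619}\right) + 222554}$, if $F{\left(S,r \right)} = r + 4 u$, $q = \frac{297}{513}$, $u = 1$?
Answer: $- \frac{2180235507345189}{4655678562974611} \approx -0.4683$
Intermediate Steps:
$q = \frac{11}{19}$ ($q = 297 \cdot \frac{1}{513} = \frac{11}{19} \approx 0.57895$)
$F{\left(S,r \right)} = 4 + r$ ($F{\left(S,r \right)} = r + 4 \cdot 1 = r + 4 = 4 + r$)
$V{\left(y,b \right)} = 9 + b$ ($V{\left(y,b \right)} = b + \left(4 + 5\right) = b + 9 = 9 + b$)
$\frac{-104231 + V{\left(-523,q \right)}}{\left(- \frac{48627}{-119091} + \frac{47224}{249619}\right) + 222554} = \frac{-104231 + \left(9 + \frac{11}{19}\right)}{\left(- \frac{48627}{-119091} + \frac{47224}{249619}\right) + 222554} = \frac{-104231 + \frac{182}{19}}{\left(\left(-48627\right) \left(- \frac{1}{119091}\right) + 47224 \cdot \frac{1}{249619}\right) + 222554} = - \frac{1980207}{19 \left(\left(\frac{16209}{39697} + \frac{47224}{249619}\right) + 222554\right)} = - \frac{1980207}{19 \left(\frac{5920725499}{9909125443} + 222554\right)} = - \frac{1980207}{19 \cdot \frac{2205321424566921}{9909125443}} = \left(- \frac{1980207}{19}\right) \frac{9909125443}{2205321424566921} = - \frac{2180235507345189}{4655678562974611}$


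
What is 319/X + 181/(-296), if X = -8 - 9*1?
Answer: -97501/5032 ≈ -19.376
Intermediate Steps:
X = -17 (X = -8 - 9 = -17)
319/X + 181/(-296) = 319/(-17) + 181/(-296) = 319*(-1/17) + 181*(-1/296) = -319/17 - 181/296 = -97501/5032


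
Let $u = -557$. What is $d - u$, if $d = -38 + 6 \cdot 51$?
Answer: $825$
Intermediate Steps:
$d = 268$ ($d = -38 + 306 = 268$)
$d - u = 268 - -557 = 268 + 557 = 825$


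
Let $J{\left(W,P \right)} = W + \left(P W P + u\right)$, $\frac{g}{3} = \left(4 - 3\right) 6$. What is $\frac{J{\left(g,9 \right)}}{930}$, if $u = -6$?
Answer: $\frac{49}{31} \approx 1.5806$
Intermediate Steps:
$g = 18$ ($g = 3 \left(4 - 3\right) 6 = 3 \cdot 1 \cdot 6 = 3 \cdot 6 = 18$)
$J{\left(W,P \right)} = -6 + W + W P^{2}$ ($J{\left(W,P \right)} = W + \left(P W P - 6\right) = W + \left(W P^{2} - 6\right) = W + \left(-6 + W P^{2}\right) = -6 + W + W P^{2}$)
$\frac{J{\left(g,9 \right)}}{930} = \frac{-6 + 18 + 18 \cdot 9^{2}}{930} = \left(-6 + 18 + 18 \cdot 81\right) \frac{1}{930} = \left(-6 + 18 + 1458\right) \frac{1}{930} = 1470 \cdot \frac{1}{930} = \frac{49}{31}$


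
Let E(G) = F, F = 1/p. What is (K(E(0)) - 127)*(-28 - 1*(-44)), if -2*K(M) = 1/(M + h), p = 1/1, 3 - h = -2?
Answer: -6100/3 ≈ -2033.3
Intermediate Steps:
h = 5 (h = 3 - 1*(-2) = 3 + 2 = 5)
p = 1 (p = 1*1 = 1)
F = 1 (F = 1/1 = 1)
E(G) = 1
K(M) = -1/(2*(5 + M)) (K(M) = -1/(2*(M + 5)) = -1/(2*(5 + M)))
(K(E(0)) - 127)*(-28 - 1*(-44)) = (-1/(10 + 2*1) - 127)*(-28 - 1*(-44)) = (-1/(10 + 2) - 127)*(-28 + 44) = (-1/12 - 127)*16 = -1525/12*16 = -6100/3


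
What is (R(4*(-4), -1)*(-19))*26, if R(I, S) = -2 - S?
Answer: 494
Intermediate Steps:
(R(4*(-4), -1)*(-19))*26 = ((-2 - 1*(-1))*(-19))*26 = ((-2 + 1)*(-19))*26 = -1*(-19)*26 = 19*26 = 494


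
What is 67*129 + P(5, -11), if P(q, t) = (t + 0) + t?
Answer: 8621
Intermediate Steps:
P(q, t) = 2*t (P(q, t) = t + t = 2*t)
67*129 + P(5, -11) = 67*129 + 2*(-11) = 8643 - 22 = 8621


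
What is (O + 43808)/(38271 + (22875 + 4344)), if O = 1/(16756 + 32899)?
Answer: 2175286241/3251905950 ≈ 0.66893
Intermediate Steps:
O = 1/49655 ≈ 2.0139e-5
(O + 43808)/(38271 + (22875 + 4344)) = (1/49655 + 43808)/(38271 + (22875 + 4344)) = 2175286241/(49655*(38271 + 27219)) = (2175286241/49655)/65490 = (2175286241/49655)*(1/65490) = 2175286241/3251905950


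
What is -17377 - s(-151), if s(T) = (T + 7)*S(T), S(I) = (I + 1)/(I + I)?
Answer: -2613127/151 ≈ -17305.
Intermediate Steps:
S(I) = (1 + I)/(2*I) (S(I) = (1 + I)/((2*I)) = (1 + I)*(1/(2*I)) = (1 + I)/(2*I))
s(T) = (1 + T)*(7 + T)/(2*T) (s(T) = (T + 7)*((1 + T)/(2*T)) = (7 + T)*((1 + T)/(2*T)) = (1 + T)*(7 + T)/(2*T))
-17377 - s(-151) = -17377 - (1 - 151)*(7 - 151)/(2*(-151)) = -17377 - (-1)*(-150)*(-144)/(2*151) = -17377 - 1*(-10800/151) = -17377 + 10800/151 = -2613127/151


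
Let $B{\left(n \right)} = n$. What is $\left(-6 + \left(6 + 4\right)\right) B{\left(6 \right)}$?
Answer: $24$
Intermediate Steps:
$\left(-6 + \left(6 + 4\right)\right) B{\left(6 \right)} = \left(-6 + \left(6 + 4\right)\right) 6 = \left(-6 + 10\right) 6 = 4 \cdot 6 = 24$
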